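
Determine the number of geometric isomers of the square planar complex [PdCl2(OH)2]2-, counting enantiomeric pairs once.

A square has two trans pairs of vertices; adjacent vertices are cis.
Working through the distinct placements yields 2 geometric isomers: Cl cis; Cl trans.

2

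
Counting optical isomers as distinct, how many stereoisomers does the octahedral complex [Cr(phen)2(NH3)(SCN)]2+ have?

Each phen is bidentate and must span two cis positions.
There are 2 geometric isomers: NH3 and SCN mutually trans; NH3 and SCN mutually cis (chiral).
One of these lacks any improper symmetry element and so occurs as an enantiomeric pair, giving 2 + 1 = 3 stereoisomers in total.

3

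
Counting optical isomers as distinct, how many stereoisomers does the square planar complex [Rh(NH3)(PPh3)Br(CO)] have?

The distinct arrangements are (3 in all): (Br/NH3 trans, CO/PPh3 trans); (Br/PPh3 trans, CO/NH3 trans); (Br/CO trans, NH3/PPh3 trans).
Each arrangement has an internal mirror plane or centre of symmetry, so none is chiral.

3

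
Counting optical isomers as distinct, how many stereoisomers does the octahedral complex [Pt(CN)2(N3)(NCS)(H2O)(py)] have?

In an octahedral complex each vertex has one trans partner and four cis neighbours.
Exhaustive case analysis gives 9 geometric isomers.
Of these, 6 lack any improper symmetry element and so occur as enantiomeric pairs, giving 9 + 6 = 15 stereoisomers in total.

15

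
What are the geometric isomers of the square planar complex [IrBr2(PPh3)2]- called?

cis and trans

In a square planar complex each vertex has one trans partner and two cis neighbours.
The distinct arrangements are (2 in all): Br cis; Br trans.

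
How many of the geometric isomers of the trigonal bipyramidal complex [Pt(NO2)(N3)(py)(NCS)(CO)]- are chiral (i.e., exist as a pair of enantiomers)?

10

A trigonal bipyramid has two axial and three equatorial sites, which are chemically inequivalent.
Placing the ligands in turn and identifying arrangements related by rotation or reflection leaves 10 distinct geometric isomers.
Of these, 10 lack any improper symmetry element and so occur as enantiomeric pairs, giving 10 + 10 = 20 stereoisomers in total.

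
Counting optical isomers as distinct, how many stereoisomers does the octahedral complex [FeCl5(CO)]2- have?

The six octahedral sites form three mutually perpendicular trans pairs.
Only one geometric arrangement is possible.

1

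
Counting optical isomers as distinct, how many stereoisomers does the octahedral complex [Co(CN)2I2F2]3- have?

In an octahedral complex each vertex has one trans partner and four cis neighbours.
Systematic placement gives 5 geometric isomers: CN trans, I trans, F trans; CN trans, I cis, F cis; CN cis, I trans, F cis; CN cis, I cis, F cis (chiral); CN cis, I cis, F trans.
One of these lacks any improper symmetry element and so occurs as an enantiomeric pair, giving 5 + 1 = 6 stereoisomers in total.

6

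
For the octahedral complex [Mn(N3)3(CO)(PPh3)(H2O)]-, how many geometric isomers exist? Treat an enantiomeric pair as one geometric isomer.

In an octahedral complex each vertex has one trans partner and four cis neighbours.
Working through the distinct placements yields 4 geometric isomers: N3 mer (3 arrangements); N3 fac (chiral).

4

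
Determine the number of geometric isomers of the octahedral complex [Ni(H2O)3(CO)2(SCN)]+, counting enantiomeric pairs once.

3

The six octahedral sites form three mutually perpendicular trans pairs.
There are 3 geometric isomers: H2O mer, CO trans; H2O fac, CO cis; H2O mer, CO cis.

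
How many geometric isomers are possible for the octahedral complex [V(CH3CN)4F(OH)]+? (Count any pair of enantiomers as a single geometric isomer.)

In an octahedral complex each vertex has one trans partner and four cis neighbours.
The distinct arrangements are (2 in all): F and OH mutually trans; F and OH mutually cis.

2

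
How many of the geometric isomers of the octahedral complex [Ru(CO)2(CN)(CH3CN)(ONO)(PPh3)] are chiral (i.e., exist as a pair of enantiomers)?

In an octahedral complex each vertex has one trans partner and four cis neighbours.
Systematic enumeration (placing each ligand type in turn and discarding arrangements equivalent by rotation or reflection) gives 9 geometric isomers.
Of these, 6 lack any improper symmetry element and so occur as enantiomeric pairs, giving 9 + 6 = 15 stereoisomers in total.

6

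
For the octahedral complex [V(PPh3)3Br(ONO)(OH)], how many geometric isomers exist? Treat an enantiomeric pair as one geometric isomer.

4

The six octahedral sites form three mutually perpendicular trans pairs.
Systematic placement gives 4 geometric isomers: PPh3 mer (3 arrangements); PPh3 fac (chiral).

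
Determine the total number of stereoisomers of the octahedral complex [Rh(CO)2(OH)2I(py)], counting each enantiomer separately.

In an octahedral complex each vertex has one trans partner and four cis neighbours.
The distinct arrangements are (6 in all): CO trans, OH cis; CO trans, OH trans; CO cis, OH cis (3 arrangements, 2 chiral); CO cis, OH trans.
Of these, 2 lack any improper symmetry element and so occur as enantiomeric pairs, giving 6 + 2 = 8 stereoisomers in total.

8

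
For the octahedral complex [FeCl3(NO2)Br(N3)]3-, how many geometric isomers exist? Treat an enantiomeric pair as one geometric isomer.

4

Systematic placement gives 4 geometric isomers: Cl mer (3 arrangements); Cl fac (chiral).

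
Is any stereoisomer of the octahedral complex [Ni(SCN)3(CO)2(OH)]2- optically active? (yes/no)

The six octahedral sites form three mutually perpendicular trans pairs.
The distinct arrangements are (3 in all): SCN mer, CO trans; SCN mer, CO cis; SCN fac, CO cis.
Each arrangement has an internal mirror plane or centre of symmetry, so none is chiral.

no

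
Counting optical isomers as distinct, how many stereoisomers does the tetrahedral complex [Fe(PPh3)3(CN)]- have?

1

Only one geometric arrangement is possible.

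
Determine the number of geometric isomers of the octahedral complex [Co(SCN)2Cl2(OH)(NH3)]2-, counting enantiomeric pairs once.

6

In an octahedral complex each vertex has one trans partner and four cis neighbours.
There are 6 geometric isomers: SCN trans, Cl trans; SCN cis, Cl trans; SCN trans, Cl cis; SCN cis, Cl cis (3 arrangements, 2 chiral).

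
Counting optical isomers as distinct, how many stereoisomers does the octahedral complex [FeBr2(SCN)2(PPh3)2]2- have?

6

In an octahedral complex each vertex has one trans partner and four cis neighbours.
Working through the distinct placements yields 5 geometric isomers: Br trans, SCN trans, PPh3 trans; Br trans, SCN cis, PPh3 cis; Br cis, SCN trans, PPh3 cis; Br cis, SCN cis, PPh3 cis (chiral); Br cis, SCN cis, PPh3 trans.
One of these lacks any improper symmetry element and so occurs as an enantiomeric pair, giving 5 + 1 = 6 stereoisomers in total.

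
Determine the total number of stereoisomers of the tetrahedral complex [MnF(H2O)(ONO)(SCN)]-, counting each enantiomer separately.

2

Only one geometric arrangement is possible; it has no improper symmetry element, so it exists as a pair of enantiomers (2 stereoisomers).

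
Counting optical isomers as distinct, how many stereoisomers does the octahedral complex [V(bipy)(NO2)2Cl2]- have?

In an octahedral complex each vertex has one trans partner and four cis neighbours.
Each bipy is bidentate and must span two cis positions.
The distinct arrangements are (3 in all): NO2 cis, Cl trans; NO2 cis, Cl cis (chiral); NO2 trans, Cl cis.
One of these lacks any improper symmetry element and so occurs as an enantiomeric pair, giving 3 + 1 = 4 stereoisomers in total.

4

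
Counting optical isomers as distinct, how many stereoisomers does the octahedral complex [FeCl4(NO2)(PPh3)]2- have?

The six octahedral sites form three mutually perpendicular trans pairs.
The distinct arrangements are (2 in all): NO2 and PPh3 mutually trans; NO2 and PPh3 mutually cis.
Each arrangement has an internal mirror plane or centre of symmetry, so none is chiral.

2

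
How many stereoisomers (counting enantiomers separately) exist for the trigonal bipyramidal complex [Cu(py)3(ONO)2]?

3

In a trigonal bipyramid the two axial positions differ from the three equatorial ones.
The distinct arrangements are (3 in all): ONO both axial; ONO one axial, one equatorial; ONO both equatorial.
Each arrangement has an internal mirror plane or centre of symmetry, so none is chiral.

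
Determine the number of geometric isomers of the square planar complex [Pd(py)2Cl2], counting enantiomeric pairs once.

2

In a square planar complex each vertex has one trans partner and two cis neighbours.
Systematic placement gives 2 geometric isomers: py cis; py trans.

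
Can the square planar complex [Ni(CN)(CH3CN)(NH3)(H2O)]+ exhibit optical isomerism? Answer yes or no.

A square has two trans pairs of vertices; adjacent vertices are cis.
Systematic placement gives 3 geometric isomers: (CH3CN/H2O trans, CN/NH3 trans); (CH3CN/NH3 trans, CN/H2O trans); (CH3CN/CN trans, H2O/NH3 trans).
Each arrangement has an internal mirror plane or centre of symmetry, so none is chiral.

no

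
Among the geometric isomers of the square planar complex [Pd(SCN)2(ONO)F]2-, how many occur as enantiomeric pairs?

In a square planar complex each vertex has one trans partner and two cis neighbours.
The distinct arrangements are (2 in all): SCN cis; SCN trans.
Each arrangement has an internal mirror plane or centre of symmetry, so none is chiral.

0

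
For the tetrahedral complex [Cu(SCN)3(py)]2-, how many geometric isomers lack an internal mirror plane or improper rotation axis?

0

All four vertices of a tetrahedron are equivalent and mutually adjacent, so cis/trans isomerism cannot arise.
Only one geometric arrangement is possible.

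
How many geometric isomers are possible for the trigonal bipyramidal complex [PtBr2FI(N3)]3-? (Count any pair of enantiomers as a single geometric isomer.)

In a trigonal bipyramid the two axial positions differ from the three equatorial ones.
Exhaustive case analysis gives 7 geometric isomers.

7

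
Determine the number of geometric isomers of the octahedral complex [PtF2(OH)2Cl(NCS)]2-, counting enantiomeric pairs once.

The six octahedral sites form three mutually perpendicular trans pairs.
The distinct arrangements are (6 in all): F cis, OH trans; F cis, OH cis (3 arrangements, 2 chiral); F trans, OH trans; F trans, OH cis.

6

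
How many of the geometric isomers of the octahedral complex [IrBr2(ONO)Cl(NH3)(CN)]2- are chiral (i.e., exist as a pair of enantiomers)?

The six octahedral sites form three mutually perpendicular trans pairs.
Exhaustive case analysis gives 9 geometric isomers.
Of these, 6 lack any improper symmetry element and so occur as enantiomeric pairs, giving 9 + 6 = 15 stereoisomers in total.

6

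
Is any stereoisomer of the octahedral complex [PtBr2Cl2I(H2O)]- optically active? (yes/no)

yes

The six octahedral sites form three mutually perpendicular trans pairs.
Working through the distinct placements yields 6 geometric isomers: Br trans, Cl trans; Br trans, Cl cis; Br cis, Cl cis (3 arrangements, 2 chiral); Br cis, Cl trans.
Of these, 2 lack any improper symmetry element and so occur as enantiomeric pairs, giving 6 + 2 = 8 stereoisomers in total.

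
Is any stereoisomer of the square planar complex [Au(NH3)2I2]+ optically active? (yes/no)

Working through the distinct placements yields 2 geometric isomers: NH3 cis; NH3 trans.
Each arrangement has an internal mirror plane or centre of symmetry, so none is chiral.

no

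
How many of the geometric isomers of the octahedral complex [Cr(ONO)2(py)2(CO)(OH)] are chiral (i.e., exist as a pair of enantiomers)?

2

The distinct arrangements are (6 in all): ONO trans, py trans; ONO cis, py cis (3 arrangements, 2 chiral); ONO cis, py trans; ONO trans, py cis.
Of these, 2 lack any improper symmetry element and so occur as enantiomeric pairs, giving 6 + 2 = 8 stereoisomers in total.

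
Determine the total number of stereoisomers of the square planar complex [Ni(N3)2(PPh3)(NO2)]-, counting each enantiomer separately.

The distinct arrangements are (2 in all): N3 cis; N3 trans.
Each arrangement has an internal mirror plane or centre of symmetry, so none is chiral.

2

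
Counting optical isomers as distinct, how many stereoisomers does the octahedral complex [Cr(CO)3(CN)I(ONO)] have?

An octahedron has six vertices in three trans pairs; every non-trans pair is cis.
Systematic placement gives 4 geometric isomers: CO mer (3 arrangements); CO fac (chiral).
One of these lacks any improper symmetry element and so occurs as an enantiomeric pair, giving 4 + 1 = 5 stereoisomers in total.

5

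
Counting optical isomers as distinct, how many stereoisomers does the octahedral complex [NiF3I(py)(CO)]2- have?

An octahedron has six vertices in three trans pairs; every non-trans pair is cis.
The distinct arrangements are (4 in all): F mer (3 arrangements); F fac (chiral).
One of these lacks any improper symmetry element and so occurs as an enantiomeric pair, giving 4 + 1 = 5 stereoisomers in total.

5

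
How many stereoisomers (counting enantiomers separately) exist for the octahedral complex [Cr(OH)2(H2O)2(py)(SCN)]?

8

An octahedron has six vertices in three trans pairs; every non-trans pair is cis.
The distinct arrangements are (6 in all): OH trans, H2O trans; OH cis, H2O trans; OH cis, H2O cis (3 arrangements, 2 chiral); OH trans, H2O cis.
Of these, 2 lack any improper symmetry element and so occur as enantiomeric pairs, giving 6 + 2 = 8 stereoisomers in total.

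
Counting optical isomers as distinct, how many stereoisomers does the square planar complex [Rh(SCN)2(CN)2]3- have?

Working through the distinct placements yields 2 geometric isomers: SCN cis; SCN trans.
Each arrangement has an internal mirror plane or centre of symmetry, so none is chiral.

2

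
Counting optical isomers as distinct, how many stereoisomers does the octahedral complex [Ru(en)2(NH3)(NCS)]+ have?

Each en is bidentate and must span two cis positions.
Working through the distinct placements yields 2 geometric isomers: NH3 and NCS mutually trans; NH3 and NCS mutually cis (chiral).
One of these lacks any improper symmetry element and so occurs as an enantiomeric pair, giving 2 + 1 = 3 stereoisomers in total.

3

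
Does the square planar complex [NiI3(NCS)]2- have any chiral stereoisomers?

no

Only one geometric arrangement is possible.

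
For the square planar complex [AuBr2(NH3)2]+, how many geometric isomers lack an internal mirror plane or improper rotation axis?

0

Working through the distinct placements yields 2 geometric isomers: Br cis; Br trans.
Each arrangement has an internal mirror plane or centre of symmetry, so none is chiral.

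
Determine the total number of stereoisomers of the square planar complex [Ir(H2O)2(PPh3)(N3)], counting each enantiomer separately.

2

A square has two trans pairs of vertices; adjacent vertices are cis.
There are 2 geometric isomers: H2O cis; H2O trans.
Each arrangement has an internal mirror plane or centre of symmetry, so none is chiral.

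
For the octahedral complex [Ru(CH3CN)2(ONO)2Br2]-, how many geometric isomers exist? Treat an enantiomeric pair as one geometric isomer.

The distinct arrangements are (5 in all): CH3CN trans, ONO trans, Br trans; CH3CN cis, ONO cis, Br trans; CH3CN cis, ONO trans, Br cis; CH3CN cis, ONO cis, Br cis (chiral); CH3CN trans, ONO cis, Br cis.

5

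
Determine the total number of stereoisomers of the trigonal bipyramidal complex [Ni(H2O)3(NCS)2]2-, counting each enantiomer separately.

3

In a trigonal bipyramid the two axial positions differ from the three equatorial ones.
Systematic placement gives 3 geometric isomers: NCS both equatorial; NCS one axial, one equatorial; NCS both axial.
Each arrangement has an internal mirror plane or centre of symmetry, so none is chiral.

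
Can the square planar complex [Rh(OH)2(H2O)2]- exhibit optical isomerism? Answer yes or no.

no

Systematic placement gives 2 geometric isomers: OH cis; OH trans.
Each arrangement has an internal mirror plane or centre of symmetry, so none is chiral.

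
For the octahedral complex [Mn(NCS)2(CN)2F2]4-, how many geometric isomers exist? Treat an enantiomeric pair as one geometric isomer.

5

The six octahedral sites form three mutually perpendicular trans pairs.
Working through the distinct placements yields 5 geometric isomers: NCS trans, CN trans, F trans; NCS cis, CN trans, F cis; NCS trans, CN cis, F cis; NCS cis, CN cis, F cis (chiral); NCS cis, CN cis, F trans.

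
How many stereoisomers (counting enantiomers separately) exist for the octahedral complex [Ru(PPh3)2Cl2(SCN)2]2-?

Working through the distinct placements yields 5 geometric isomers: PPh3 trans, Cl trans, SCN trans; PPh3 cis, Cl trans, SCN cis; PPh3 cis, Cl cis, SCN trans; PPh3 cis, Cl cis, SCN cis (chiral); PPh3 trans, Cl cis, SCN cis.
One of these lacks any improper symmetry element and so occurs as an enantiomeric pair, giving 5 + 1 = 6 stereoisomers in total.

6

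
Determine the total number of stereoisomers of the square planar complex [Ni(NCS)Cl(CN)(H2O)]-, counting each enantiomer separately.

3

Systematic placement gives 3 geometric isomers: (CN/H2O trans, Cl/NCS trans); (CN/NCS trans, Cl/H2O trans); (CN/Cl trans, H2O/NCS trans).
Each arrangement has an internal mirror plane or centre of symmetry, so none is chiral.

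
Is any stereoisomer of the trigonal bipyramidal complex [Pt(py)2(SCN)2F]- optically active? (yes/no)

yes

In a trigonal bipyramid the two axial positions differ from the three equatorial ones.
Placing the ligands in turn and identifying arrangements related by rotation or reflection leaves 5 distinct geometric isomers.
One of these lacks any improper symmetry element and so occurs as an enantiomeric pair, giving 5 + 1 = 6 stereoisomers in total.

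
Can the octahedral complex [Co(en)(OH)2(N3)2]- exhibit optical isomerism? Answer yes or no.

yes

An octahedron has six vertices in three trans pairs; every non-trans pair is cis.
Each en is bidentate and must span two cis positions.
There are 3 geometric isomers: OH cis, N3 trans; OH cis, N3 cis (chiral); OH trans, N3 cis.
One of these lacks any improper symmetry element and so occurs as an enantiomeric pair, giving 3 + 1 = 4 stereoisomers in total.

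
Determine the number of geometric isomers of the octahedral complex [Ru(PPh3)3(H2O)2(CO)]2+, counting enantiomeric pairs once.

3

An octahedron has six vertices in three trans pairs; every non-trans pair is cis.
The distinct arrangements are (3 in all): PPh3 mer, H2O cis; PPh3 mer, H2O trans; PPh3 fac, H2O cis.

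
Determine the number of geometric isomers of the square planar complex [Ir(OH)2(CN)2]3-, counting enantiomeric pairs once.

A square has two trans pairs of vertices; adjacent vertices are cis.
The distinct arrangements are (2 in all): OH cis; OH trans.

2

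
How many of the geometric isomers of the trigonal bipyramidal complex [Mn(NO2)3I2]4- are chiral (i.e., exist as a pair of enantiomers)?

A trigonal bipyramid has two axial and three equatorial sites, which are chemically inequivalent.
Systematic placement gives 3 geometric isomers: I both axial; I one axial, one equatorial; I both equatorial.
Each arrangement has an internal mirror plane or centre of symmetry, so none is chiral.

0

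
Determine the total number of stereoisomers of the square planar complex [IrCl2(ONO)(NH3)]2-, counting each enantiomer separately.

2

A square has two trans pairs of vertices; adjacent vertices are cis.
Working through the distinct placements yields 2 geometric isomers: Cl cis; Cl trans.
Each arrangement has an internal mirror plane or centre of symmetry, so none is chiral.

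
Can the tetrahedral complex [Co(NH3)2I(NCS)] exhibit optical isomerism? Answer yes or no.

In a tetrahedral complex all four positions are equivalent and every pair of ligands is adjacent — there is no cis/trans distinction.
Only one geometric arrangement is possible.

no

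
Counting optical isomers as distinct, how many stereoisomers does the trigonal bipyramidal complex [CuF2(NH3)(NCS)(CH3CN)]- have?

A trigonal bipyramid has two axial and three equatorial sites, which are chemically inequivalent.
Exhaustive case analysis gives 7 geometric isomers.
Of these, 3 lack any improper symmetry element and so occur as enantiomeric pairs, giving 7 + 3 = 10 stereoisomers in total.

10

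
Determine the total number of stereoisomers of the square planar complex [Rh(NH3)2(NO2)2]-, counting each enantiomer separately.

Systematic placement gives 2 geometric isomers: NH3 cis; NH3 trans.
Each arrangement has an internal mirror plane or centre of symmetry, so none is chiral.

2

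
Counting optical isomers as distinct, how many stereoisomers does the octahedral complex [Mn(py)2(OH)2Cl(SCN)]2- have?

An octahedron has six vertices in three trans pairs; every non-trans pair is cis.
There are 6 geometric isomers: py trans, OH cis; py cis, OH cis (3 arrangements, 2 chiral); py trans, OH trans; py cis, OH trans.
Of these, 2 lack any improper symmetry element and so occur as enantiomeric pairs, giving 6 + 2 = 8 stereoisomers in total.

8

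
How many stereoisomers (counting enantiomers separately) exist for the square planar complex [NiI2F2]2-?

A square has two trans pairs of vertices; adjacent vertices are cis.
The distinct arrangements are (2 in all): I cis; I trans.
Each arrangement has an internal mirror plane or centre of symmetry, so none is chiral.

2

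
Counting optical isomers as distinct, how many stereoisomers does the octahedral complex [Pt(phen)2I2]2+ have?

An octahedron has six vertices in three trans pairs; every non-trans pair is cis.
Each phen is bidentate and must span two cis positions.
There are 2 geometric isomers: I trans; I cis (chiral).
One of these lacks any improper symmetry element and so occurs as an enantiomeric pair, giving 2 + 1 = 3 stereoisomers in total.

3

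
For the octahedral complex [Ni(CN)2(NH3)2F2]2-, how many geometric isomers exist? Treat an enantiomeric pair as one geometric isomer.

5

There are 5 geometric isomers: CN trans, NH3 trans, F trans; CN trans, NH3 cis, F cis; CN cis, NH3 trans, F cis; CN cis, NH3 cis, F cis (chiral); CN cis, NH3 cis, F trans.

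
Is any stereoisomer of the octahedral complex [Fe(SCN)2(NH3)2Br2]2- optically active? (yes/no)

yes

The six octahedral sites form three mutually perpendicular trans pairs.
Working through the distinct placements yields 5 geometric isomers: SCN trans, NH3 trans, Br trans; SCN cis, NH3 cis, Br trans; SCN trans, NH3 cis, Br cis; SCN cis, NH3 cis, Br cis (chiral); SCN cis, NH3 trans, Br cis.
One of these lacks any improper symmetry element and so occurs as an enantiomeric pair, giving 5 + 1 = 6 stereoisomers in total.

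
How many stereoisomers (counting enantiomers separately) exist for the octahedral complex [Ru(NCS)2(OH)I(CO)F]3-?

Placing the ligands in turn and identifying arrangements related by rotation or reflection leaves 9 distinct geometric isomers.
Of these, 6 lack any improper symmetry element and so occur as enantiomeric pairs, giving 9 + 6 = 15 stereoisomers in total.

15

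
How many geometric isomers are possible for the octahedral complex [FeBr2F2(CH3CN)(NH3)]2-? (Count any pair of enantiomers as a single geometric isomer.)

In an octahedral complex each vertex has one trans partner and four cis neighbours.
The distinct arrangements are (6 in all): Br trans, F cis; Br trans, F trans; Br cis, F cis (3 arrangements, 2 chiral); Br cis, F trans.

6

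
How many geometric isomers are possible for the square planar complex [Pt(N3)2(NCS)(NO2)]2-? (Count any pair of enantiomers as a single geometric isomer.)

2

In a square planar complex each vertex has one trans partner and two cis neighbours.
Working through the distinct placements yields 2 geometric isomers: N3 cis; N3 trans.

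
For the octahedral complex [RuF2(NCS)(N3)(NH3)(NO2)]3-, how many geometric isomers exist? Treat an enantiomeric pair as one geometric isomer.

In an octahedral complex each vertex has one trans partner and four cis neighbours.
Exhaustive case analysis gives 9 geometric isomers.

9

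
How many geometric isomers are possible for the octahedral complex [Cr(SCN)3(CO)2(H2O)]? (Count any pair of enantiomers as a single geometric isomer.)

3

In an octahedral complex each vertex has one trans partner and four cis neighbours.
Systematic placement gives 3 geometric isomers: SCN mer, CO trans; SCN mer, CO cis; SCN fac, CO cis.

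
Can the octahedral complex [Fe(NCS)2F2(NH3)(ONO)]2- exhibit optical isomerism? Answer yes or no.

yes

Working through the distinct placements yields 6 geometric isomers: NCS trans, F trans; NCS cis, F trans; NCS cis, F cis (3 arrangements, 2 chiral); NCS trans, F cis.
Of these, 2 lack any improper symmetry element and so occur as enantiomeric pairs, giving 6 + 2 = 8 stereoisomers in total.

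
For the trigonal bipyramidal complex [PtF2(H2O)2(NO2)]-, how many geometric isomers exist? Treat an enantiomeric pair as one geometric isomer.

A trigonal bipyramid has two axial and three equatorial sites, which are chemically inequivalent.
Exhaustive case analysis gives 5 geometric isomers.

5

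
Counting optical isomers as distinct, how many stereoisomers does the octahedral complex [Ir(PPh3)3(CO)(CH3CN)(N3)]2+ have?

In an octahedral complex each vertex has one trans partner and four cis neighbours.
The distinct arrangements are (4 in all): PPh3 mer (3 arrangements); PPh3 fac (chiral).
One of these lacks any improper symmetry element and so occurs as an enantiomeric pair, giving 4 + 1 = 5 stereoisomers in total.

5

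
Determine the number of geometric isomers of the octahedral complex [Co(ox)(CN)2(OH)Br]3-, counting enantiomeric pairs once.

4

The six octahedral sites form three mutually perpendicular trans pairs.
Each ox is bidentate and must span two cis positions.
Systematic placement gives 4 geometric isomers: CN cis (3 arrangements, 2 chiral); CN trans.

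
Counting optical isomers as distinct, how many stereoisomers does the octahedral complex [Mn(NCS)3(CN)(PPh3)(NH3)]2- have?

5

The six octahedral sites form three mutually perpendicular trans pairs.
There are 4 geometric isomers: NCS mer (3 arrangements); NCS fac (chiral).
One of these lacks any improper symmetry element and so occurs as an enantiomeric pair, giving 4 + 1 = 5 stereoisomers in total.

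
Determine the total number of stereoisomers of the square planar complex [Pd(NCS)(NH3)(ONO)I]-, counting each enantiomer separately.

3

A square has two trans pairs of vertices; adjacent vertices are cis.
Working through the distinct placements yields 3 geometric isomers: (I/NH3 trans, NCS/ONO trans); (I/ONO trans, NCS/NH3 trans); (I/NCS trans, NH3/ONO trans).
Each arrangement has an internal mirror plane or centre of symmetry, so none is chiral.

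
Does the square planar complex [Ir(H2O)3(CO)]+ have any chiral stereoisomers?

A square has two trans pairs of vertices; adjacent vertices are cis.
Only one geometric arrangement is possible.

no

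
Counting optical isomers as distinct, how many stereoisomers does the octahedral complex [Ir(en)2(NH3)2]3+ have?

3

The six octahedral sites form three mutually perpendicular trans pairs.
Each en is bidentate and must span two cis positions.
The distinct arrangements are (2 in all): NH3 trans; NH3 cis (chiral).
One of these lacks any improper symmetry element and so occurs as an enantiomeric pair, giving 2 + 1 = 3 stereoisomers in total.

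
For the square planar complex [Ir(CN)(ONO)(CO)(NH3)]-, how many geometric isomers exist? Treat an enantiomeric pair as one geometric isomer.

3

There are 3 geometric isomers: (CN/NH3 trans, CO/ONO trans); (CN/ONO trans, CO/NH3 trans); (CN/CO trans, NH3/ONO trans).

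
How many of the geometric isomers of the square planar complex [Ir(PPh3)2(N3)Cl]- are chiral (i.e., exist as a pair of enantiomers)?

0

A square has two trans pairs of vertices; adjacent vertices are cis.
The distinct arrangements are (2 in all): PPh3 cis; PPh3 trans.
Each arrangement has an internal mirror plane or centre of symmetry, so none is chiral.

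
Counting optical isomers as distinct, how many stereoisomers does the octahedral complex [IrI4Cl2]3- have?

The distinct arrangements are (2 in all): Cl trans; Cl cis.
Each arrangement has an internal mirror plane or centre of symmetry, so none is chiral.

2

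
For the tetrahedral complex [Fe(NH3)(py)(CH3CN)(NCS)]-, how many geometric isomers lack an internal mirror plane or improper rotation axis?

1

All four vertices of a tetrahedron are equivalent and mutually adjacent, so cis/trans isomerism cannot arise.
Only one geometric arrangement is possible; it has no improper symmetry element, so it exists as a pair of enantiomers (2 stereoisomers).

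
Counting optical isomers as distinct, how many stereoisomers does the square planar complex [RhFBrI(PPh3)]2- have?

3

In a square planar complex each vertex has one trans partner and two cis neighbours.
Systematic placement gives 3 geometric isomers: (Br/I trans, F/PPh3 trans); (Br/PPh3 trans, F/I trans); (Br/F trans, I/PPh3 trans).
Each arrangement has an internal mirror plane or centre of symmetry, so none is chiral.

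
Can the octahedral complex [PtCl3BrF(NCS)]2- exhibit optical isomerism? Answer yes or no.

An octahedron has six vertices in three trans pairs; every non-trans pair is cis.
Working through the distinct placements yields 4 geometric isomers: Cl mer (3 arrangements); Cl fac (chiral).
One of these lacks any improper symmetry element and so occurs as an enantiomeric pair, giving 4 + 1 = 5 stereoisomers in total.

yes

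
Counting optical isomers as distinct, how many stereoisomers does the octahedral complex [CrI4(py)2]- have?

The six octahedral sites form three mutually perpendicular trans pairs.
Working through the distinct placements yields 2 geometric isomers: py trans; py cis.
Each arrangement has an internal mirror plane or centre of symmetry, so none is chiral.

2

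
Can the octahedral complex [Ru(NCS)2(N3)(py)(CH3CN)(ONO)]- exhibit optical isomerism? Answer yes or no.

yes

The six octahedral sites form three mutually perpendicular trans pairs.
Placing the ligands in turn and identifying arrangements related by rotation or reflection leaves 9 distinct geometric isomers.
Of these, 6 lack any improper symmetry element and so occur as enantiomeric pairs, giving 9 + 6 = 15 stereoisomers in total.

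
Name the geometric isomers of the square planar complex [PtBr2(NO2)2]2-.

cis and trans

In a square planar complex each vertex has one trans partner and two cis neighbours.
Working through the distinct placements yields 2 geometric isomers: Br cis; Br trans.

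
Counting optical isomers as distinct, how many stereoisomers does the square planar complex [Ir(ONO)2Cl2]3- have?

A square has two trans pairs of vertices; adjacent vertices are cis.
Working through the distinct placements yields 2 geometric isomers: ONO cis; ONO trans.
Each arrangement has an internal mirror plane or centre of symmetry, so none is chiral.

2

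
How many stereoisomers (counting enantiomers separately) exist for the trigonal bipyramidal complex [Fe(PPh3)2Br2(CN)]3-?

6

In a trigonal bipyramid the two axial positions differ from the three equatorial ones.
Systematic enumeration (placing each ligand type in turn and discarding arrangements equivalent by rotation or reflection) gives 5 geometric isomers.
One of these lacks any improper symmetry element and so occurs as an enantiomeric pair, giving 5 + 1 = 6 stereoisomers in total.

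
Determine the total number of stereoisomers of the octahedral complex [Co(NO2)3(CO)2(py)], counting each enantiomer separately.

The six octahedral sites form three mutually perpendicular trans pairs.
Working through the distinct placements yields 3 geometric isomers: NO2 mer, CO trans; NO2 fac, CO cis; NO2 mer, CO cis.
Each arrangement has an internal mirror plane or centre of symmetry, so none is chiral.

3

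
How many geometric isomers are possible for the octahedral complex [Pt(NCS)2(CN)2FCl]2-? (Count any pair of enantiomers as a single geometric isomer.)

There are 6 geometric isomers: NCS trans, CN trans; NCS cis, CN trans; NCS trans, CN cis; NCS cis, CN cis (3 arrangements, 2 chiral).

6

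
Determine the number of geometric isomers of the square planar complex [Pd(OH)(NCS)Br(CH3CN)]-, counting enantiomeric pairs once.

There are 3 geometric isomers: (Br/NCS trans, CH3CN/OH trans); (Br/OH trans, CH3CN/NCS trans); (Br/CH3CN trans, NCS/OH trans).

3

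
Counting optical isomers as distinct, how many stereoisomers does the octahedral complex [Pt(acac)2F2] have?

3

In an octahedral complex each vertex has one trans partner and four cis neighbours.
Each acac is bidentate and must span two cis positions.
The distinct arrangements are (2 in all): F trans; F cis (chiral).
One of these lacks any improper symmetry element and so occurs as an enantiomeric pair, giving 2 + 1 = 3 stereoisomers in total.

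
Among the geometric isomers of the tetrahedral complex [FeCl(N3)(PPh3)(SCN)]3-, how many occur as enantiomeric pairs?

In a tetrahedral complex all four positions are equivalent and every pair of ligands is adjacent — there is no cis/trans distinction.
Only one geometric arrangement is possible; it has no improper symmetry element, so it exists as a pair of enantiomers (2 stereoisomers).

1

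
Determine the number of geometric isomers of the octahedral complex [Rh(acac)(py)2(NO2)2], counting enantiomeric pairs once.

3

Each acac is bidentate and must span two cis positions.
The distinct arrangements are (3 in all): py cis, NO2 trans; py trans, NO2 cis; py cis, NO2 cis (chiral).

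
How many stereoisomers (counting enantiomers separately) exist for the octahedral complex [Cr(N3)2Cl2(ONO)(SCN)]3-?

In an octahedral complex each vertex has one trans partner and four cis neighbours.
There are 6 geometric isomers: N3 trans, Cl trans; N3 cis, Cl trans; N3 cis, Cl cis (3 arrangements, 2 chiral); N3 trans, Cl cis.
Of these, 2 lack any improper symmetry element and so occur as enantiomeric pairs, giving 6 + 2 = 8 stereoisomers in total.

8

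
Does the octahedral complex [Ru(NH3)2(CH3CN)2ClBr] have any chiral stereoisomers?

An octahedron has six vertices in three trans pairs; every non-trans pair is cis.
There are 6 geometric isomers: NH3 trans, CH3CN cis; NH3 cis, CH3CN cis (3 arrangements, 2 chiral); NH3 trans, CH3CN trans; NH3 cis, CH3CN trans.
Of these, 2 lack any improper symmetry element and so occur as enantiomeric pairs, giving 6 + 2 = 8 stereoisomers in total.

yes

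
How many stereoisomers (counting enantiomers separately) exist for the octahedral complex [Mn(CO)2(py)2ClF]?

8

The six octahedral sites form three mutually perpendicular trans pairs.
Working through the distinct placements yields 6 geometric isomers: CO trans, py trans; CO trans, py cis; CO cis, py trans; CO cis, py cis (3 arrangements, 2 chiral).
Of these, 2 lack any improper symmetry element and so occur as enantiomeric pairs, giving 6 + 2 = 8 stereoisomers in total.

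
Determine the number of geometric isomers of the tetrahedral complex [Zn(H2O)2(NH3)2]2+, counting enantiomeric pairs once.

In a tetrahedral complex all four positions are equivalent and every pair of ligands is adjacent — there is no cis/trans distinction.
Only one geometric arrangement is possible.

1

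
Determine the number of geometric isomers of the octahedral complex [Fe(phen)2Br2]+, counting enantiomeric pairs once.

2

The six octahedral sites form three mutually perpendicular trans pairs.
Each phen is bidentate and must span two cis positions.
Working through the distinct placements yields 2 geometric isomers: Br trans; Br cis (chiral).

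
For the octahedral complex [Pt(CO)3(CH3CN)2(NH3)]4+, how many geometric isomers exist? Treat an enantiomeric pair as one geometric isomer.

In an octahedral complex each vertex has one trans partner and four cis neighbours.
There are 3 geometric isomers: CO mer, CH3CN trans; CO fac, CH3CN cis; CO mer, CH3CN cis.

3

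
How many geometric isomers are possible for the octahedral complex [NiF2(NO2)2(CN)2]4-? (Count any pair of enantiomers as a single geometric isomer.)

The distinct arrangements are (5 in all): F trans, NO2 trans, CN trans; F cis, NO2 cis, CN trans; F cis, NO2 trans, CN cis; F cis, NO2 cis, CN cis (chiral); F trans, NO2 cis, CN cis.

5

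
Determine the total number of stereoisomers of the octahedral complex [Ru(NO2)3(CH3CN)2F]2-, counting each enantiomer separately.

3

An octahedron has six vertices in three trans pairs; every non-trans pair is cis.
Working through the distinct placements yields 3 geometric isomers: NO2 mer, CH3CN trans; NO2 mer, CH3CN cis; NO2 fac, CH3CN cis.
Each arrangement has an internal mirror plane or centre of symmetry, so none is chiral.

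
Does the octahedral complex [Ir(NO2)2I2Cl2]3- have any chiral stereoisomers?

yes

The distinct arrangements are (5 in all): NO2 trans, I trans, Cl trans; NO2 cis, I cis, Cl trans; NO2 trans, I cis, Cl cis; NO2 cis, I cis, Cl cis (chiral); NO2 cis, I trans, Cl cis.
One of these lacks any improper symmetry element and so occurs as an enantiomeric pair, giving 5 + 1 = 6 stereoisomers in total.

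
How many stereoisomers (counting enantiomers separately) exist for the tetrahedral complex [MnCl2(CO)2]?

In a tetrahedral complex all four positions are equivalent and every pair of ligands is adjacent — there is no cis/trans distinction.
Only one geometric arrangement is possible.

1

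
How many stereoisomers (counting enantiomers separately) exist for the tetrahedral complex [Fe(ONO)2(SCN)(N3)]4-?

1

All four vertices of a tetrahedron are equivalent and mutually adjacent, so cis/trans isomerism cannot arise.
Only one geometric arrangement is possible.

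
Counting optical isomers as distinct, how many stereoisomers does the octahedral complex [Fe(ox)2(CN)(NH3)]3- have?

3

An octahedron has six vertices in three trans pairs; every non-trans pair is cis.
Each ox is bidentate and must span two cis positions.
The distinct arrangements are (2 in all): CN and NH3 mutually trans; CN and NH3 mutually cis (chiral).
One of these lacks any improper symmetry element and so occurs as an enantiomeric pair, giving 2 + 1 = 3 stereoisomers in total.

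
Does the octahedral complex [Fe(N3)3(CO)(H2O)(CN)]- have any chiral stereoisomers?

yes

The six octahedral sites form three mutually perpendicular trans pairs.
Systematic placement gives 4 geometric isomers: N3 mer (3 arrangements); N3 fac (chiral).
One of these lacks any improper symmetry element and so occurs as an enantiomeric pair, giving 4 + 1 = 5 stereoisomers in total.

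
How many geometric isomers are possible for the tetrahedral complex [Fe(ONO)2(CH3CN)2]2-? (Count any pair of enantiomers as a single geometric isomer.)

1

All four vertices of a tetrahedron are equivalent and mutually adjacent, so cis/trans isomerism cannot arise.
Only one geometric arrangement is possible.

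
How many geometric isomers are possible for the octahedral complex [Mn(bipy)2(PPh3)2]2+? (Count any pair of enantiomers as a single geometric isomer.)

2

Each bipy is bidentate and must span two cis positions.
The distinct arrangements are (2 in all): PPh3 trans; PPh3 cis (chiral).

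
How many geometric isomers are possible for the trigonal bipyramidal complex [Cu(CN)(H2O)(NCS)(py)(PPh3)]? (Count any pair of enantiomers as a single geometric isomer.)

In a trigonal bipyramid the two axial positions differ from the three equatorial ones.
Exhaustive case analysis gives 10 geometric isomers.

10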